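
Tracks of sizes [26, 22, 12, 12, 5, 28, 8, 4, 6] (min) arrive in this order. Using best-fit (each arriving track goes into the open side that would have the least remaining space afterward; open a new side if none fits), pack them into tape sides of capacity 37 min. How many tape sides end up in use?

  26 → side 1 (new)  [load 26/37]
  22 → side 2 (new)  [load 22/37]
  12 → side 2  [load 34/37]
  12 → side 3 (new)  [load 12/37]
  5 → side 1  [load 31/37]
  28 → side 4 (new)  [load 28/37]
  8 → side 4  [load 36/37]
  4 → side 1  [load 35/37]
  6 → side 3  [load 18/37]
4 tape sides opened.

4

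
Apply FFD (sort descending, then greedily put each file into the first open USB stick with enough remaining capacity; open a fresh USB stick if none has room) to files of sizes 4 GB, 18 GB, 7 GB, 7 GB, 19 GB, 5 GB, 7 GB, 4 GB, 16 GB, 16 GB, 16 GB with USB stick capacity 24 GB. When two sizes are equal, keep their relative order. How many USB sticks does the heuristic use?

Sorted descending: 19, 18, 16, 16, 16, 7, 7, 7, 5, 4, 4.
  19 → USB stick 1 (new)  [load 19/24]
  18 → USB stick 2 (new)  [load 18/24]
  16 → USB stick 3 (new)  [load 16/24]
  16 → USB stick 4 (new)  [load 16/24]
  16 → USB stick 5 (new)  [load 16/24]
  7 → USB stick 3  [load 23/24]
  7 → USB stick 4  [load 23/24]
  7 → USB stick 5  [load 23/24]
  5 → USB stick 1  [load 24/24]
  4 → USB stick 2  [load 22/24]
  4 → USB stick 6 (new)  [load 4/24]
6 USB sticks opened.

6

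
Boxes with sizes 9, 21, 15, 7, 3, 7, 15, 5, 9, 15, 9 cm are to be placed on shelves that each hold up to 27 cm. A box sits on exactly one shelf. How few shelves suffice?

5

Total = 21 + 15 + 15 + 15 + 9 + 9 + 9 + 7 + 7 + 5 + 3 = 115 cm.
Lower bound: ⌈115/27⌉ = 5 shelves.
A packing using 5 shelves:
  shelf 1: 21 + 5 = 26
  shelf 2: 15 + 9 + 3 = 27
  shelf 3: 15 + 9 = 24
  shelf 4: 15 + 9 = 24
  shelf 5: 7 + 7 = 14
This matches the lower bound, so 5 is optimal.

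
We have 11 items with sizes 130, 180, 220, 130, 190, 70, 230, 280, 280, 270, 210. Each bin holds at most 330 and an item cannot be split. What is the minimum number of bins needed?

8

Total = 280 + 280 + 270 + 230 + 220 + 210 + 190 + 180 + 130 + 130 + 70 = 2190.
Lower bound: ⌈2190/330⌉ = 7 bins.
Also, 8 items each exceed 165, and no two of those can share a bin, so at least 8 bins are needed.
A packing using 8 bins:
  bin 1: 280 = 280
  bin 2: 280 = 280
  bin 3: 270 = 270
  bin 4: 230 + 70 = 300
  bin 5: 220 = 220
  bin 6: 210 = 210
  bin 7: 190 + 130 = 320
  bin 8: 180 + 130 = 310
This matches the lower bound, so 8 is optimal.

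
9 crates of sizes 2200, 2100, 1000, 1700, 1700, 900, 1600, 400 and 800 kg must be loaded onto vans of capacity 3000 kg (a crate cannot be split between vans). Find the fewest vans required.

5

Total = 2200 + 2100 + 1700 + 1700 + 1600 + 1000 + 900 + 800 + 400 = 12400 kg.
Lower bound: ⌈12400/3000⌉ = 5 vans.
A packing using 5 vans:
  van 1: 2200 + 800 = 3000
  van 2: 2100 + 900 = 3000
  van 3: 1700 + 1000 = 2700
  van 4: 1700 + 400 = 2100
  van 5: 1600 = 1600
This matches the lower bound, so 5 is optimal.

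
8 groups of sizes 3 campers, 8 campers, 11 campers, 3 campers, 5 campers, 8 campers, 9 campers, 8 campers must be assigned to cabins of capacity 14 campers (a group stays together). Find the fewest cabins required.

Total = 11 + 9 + 8 + 8 + 8 + 5 + 3 + 3 = 55 campers.
Lower bound: ⌈55/14⌉ = 4 cabins.
Also, 5 groups each exceed 7 campers, and no two of those can share a cabin, so at least 5 cabins are needed.
A packing using 5 cabins:
  cabin 1: 11 + 3 = 14
  cabin 2: 9 + 5 = 14
  cabin 3: 8 + 3 = 11
  cabin 4: 8 = 8
  cabin 5: 8 = 8
This matches the lower bound, so 5 is optimal.

5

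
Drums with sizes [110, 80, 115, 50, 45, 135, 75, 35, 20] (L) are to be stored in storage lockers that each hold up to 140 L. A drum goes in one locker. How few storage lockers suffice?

Total = 135 + 115 + 110 + 80 + 75 + 50 + 45 + 35 + 20 = 665 L.
Lower bound: ⌈665/140⌉ = 5 storage lockers.
A packing using 6 storage lockers:
  locker 1: 135 = 135
  locker 2: 115 + 20 = 135
  locker 3: 110 = 110
  locker 4: 80 + 50 = 130
  locker 5: 75 + 45 = 120
  locker 6: 35 = 35
No arrangement into 5 storage lockers stays within capacity, so 6 is optimal.

6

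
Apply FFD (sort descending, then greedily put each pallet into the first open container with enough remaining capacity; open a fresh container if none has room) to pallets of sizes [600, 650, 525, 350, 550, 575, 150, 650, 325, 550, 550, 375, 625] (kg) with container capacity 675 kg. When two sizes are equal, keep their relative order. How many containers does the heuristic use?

11

Sorted descending: 650, 650, 625, 600, 575, 550, 550, 550, 525, 375, 350, 325, 150.
  650 → container 1 (new)  [load 650/675]
  650 → container 2 (new)  [load 650/675]
  625 → container 3 (new)  [load 625/675]
  600 → container 4 (new)  [load 600/675]
  575 → container 5 (new)  [load 575/675]
  550 → container 6 (new)  [load 550/675]
  550 → container 7 (new)  [load 550/675]
  550 → container 8 (new)  [load 550/675]
  525 → container 9 (new)  [load 525/675]
  375 → container 10 (new)  [load 375/675]
  350 → container 11 (new)  [load 350/675]
  325 → container 11  [load 675/675]
  150 → container 9  [load 675/675]
11 containers opened.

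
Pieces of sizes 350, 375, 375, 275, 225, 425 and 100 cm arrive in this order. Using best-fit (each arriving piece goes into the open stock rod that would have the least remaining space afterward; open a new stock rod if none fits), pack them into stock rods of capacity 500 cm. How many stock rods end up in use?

  350 → stock rod 1 (new)  [load 350/500]
  375 → stock rod 2 (new)  [load 375/500]
  375 → stock rod 3 (new)  [load 375/500]
  275 → stock rod 4 (new)  [load 275/500]
  225 → stock rod 4  [load 500/500]
  425 → stock rod 5 (new)  [load 425/500]
  100 → stock rod 2  [load 475/500]
5 stock rods opened.

5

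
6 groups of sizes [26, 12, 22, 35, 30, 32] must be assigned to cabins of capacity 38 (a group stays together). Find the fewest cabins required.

5

Total = 35 + 32 + 30 + 26 + 22 + 12 = 157.
Lower bound: ⌈157/38⌉ = 5 cabins.
A packing using 5 cabins:
  cabin 1: 35 = 35
  cabin 2: 32 = 32
  cabin 3: 30 = 30
  cabin 4: 26 + 12 = 38
  cabin 5: 22 = 22
This matches the lower bound, so 5 is optimal.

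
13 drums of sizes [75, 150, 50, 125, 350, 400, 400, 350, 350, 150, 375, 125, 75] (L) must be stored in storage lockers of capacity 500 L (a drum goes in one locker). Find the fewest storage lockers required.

Total = 400 + 400 + 375 + 350 + 350 + 350 + 150 + 150 + 125 + 125 + 75 + 75 + 50 = 2975 L.
Lower bound: ⌈2975/500⌉ = 6 storage lockers.
A packing using 7 storage lockers:
  locker 1: 400 + 75 = 475
  locker 2: 400 + 75 = 475
  locker 3: 375 + 125 = 500
  locker 4: 350 + 150 = 500
  locker 5: 350 + 150 = 500
  locker 6: 350 + 125 = 475
  locker 7: 50 = 50
No arrangement into 6 storage lockers stays within capacity, so 7 is optimal.

7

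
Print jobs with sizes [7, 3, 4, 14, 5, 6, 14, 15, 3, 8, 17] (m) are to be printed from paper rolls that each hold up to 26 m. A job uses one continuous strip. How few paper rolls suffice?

4

Total = 17 + 15 + 14 + 14 + 8 + 7 + 6 + 5 + 4 + 3 + 3 = 96 m.
Lower bound: ⌈96/26⌉ = 4 paper rolls.
A packing using 4 paper rolls:
  roll 1: 17 + 8 = 25
  roll 2: 15 + 7 + 4 = 26
  roll 3: 14 + 6 + 5 = 25
  roll 4: 14 + 3 + 3 = 20
This matches the lower bound, so 4 is optimal.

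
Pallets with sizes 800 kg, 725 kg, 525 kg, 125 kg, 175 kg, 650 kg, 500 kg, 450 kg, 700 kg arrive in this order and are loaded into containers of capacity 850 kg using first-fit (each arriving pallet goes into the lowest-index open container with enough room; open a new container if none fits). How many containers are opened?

7

  800 → container 1 (new)  [load 800/850]
  725 → container 2 (new)  [load 725/850]
  525 → container 3 (new)  [load 525/850]
  125 → container 2  [load 850/850]
  175 → container 3  [load 700/850]
  650 → container 4 (new)  [load 650/850]
  500 → container 5 (new)  [load 500/850]
  450 → container 6 (new)  [load 450/850]
  700 → container 7 (new)  [load 700/850]
7 containers opened.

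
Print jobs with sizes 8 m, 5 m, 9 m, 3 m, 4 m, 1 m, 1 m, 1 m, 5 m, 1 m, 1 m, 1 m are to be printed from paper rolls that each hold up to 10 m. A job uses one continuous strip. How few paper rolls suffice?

Total = 9 + 8 + 5 + 5 + 4 + 3 + 1 + 1 + 1 + 1 + 1 + 1 = 40 m.
Lower bound: ⌈40/10⌉ = 4 paper rolls.
A packing using 4 paper rolls:
  roll 1: 9 + 1 = 10
  roll 2: 8 + 1 + 1 = 10
  roll 3: 5 + 5 = 10
  roll 4: 4 + 3 + 1 + 1 + 1 = 10
This matches the lower bound, so 4 is optimal.

4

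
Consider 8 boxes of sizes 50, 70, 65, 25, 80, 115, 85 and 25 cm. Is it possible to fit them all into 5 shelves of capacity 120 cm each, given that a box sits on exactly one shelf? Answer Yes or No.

A valid assignment using 5 shelves:
  shelf 1: 115 = 115
  shelf 2: 85 + 25 = 110
  shelf 3: 80 + 25 = 105
  shelf 4: 70 + 50 = 120
  shelf 5: 65 = 65
Every load is within 120 cm, so 5 shelves suffice.

Yes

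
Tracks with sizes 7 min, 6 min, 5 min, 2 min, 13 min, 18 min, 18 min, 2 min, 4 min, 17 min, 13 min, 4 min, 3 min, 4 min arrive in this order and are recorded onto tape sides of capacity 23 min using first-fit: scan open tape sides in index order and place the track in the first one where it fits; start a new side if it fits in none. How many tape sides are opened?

6

  7 → side 1 (new)  [load 7/23]
  6 → side 1  [load 13/23]
  5 → side 1  [load 18/23]
  2 → side 1  [load 20/23]
  13 → side 2 (new)  [load 13/23]
  18 → side 3 (new)  [load 18/23]
  18 → side 4 (new)  [load 18/23]
  2 → side 1  [load 22/23]
  4 → side 2  [load 17/23]
  17 → side 5 (new)  [load 17/23]
  13 → side 6 (new)  [load 13/23]
  4 → side 2  [load 21/23]
  3 → side 3  [load 21/23]
  4 → side 4  [load 22/23]
6 tape sides opened.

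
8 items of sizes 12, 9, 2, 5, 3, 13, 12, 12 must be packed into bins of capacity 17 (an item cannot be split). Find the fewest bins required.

Total = 13 + 12 + 12 + 12 + 9 + 5 + 3 + 2 = 68.
Lower bound: ⌈68/17⌉ = 4 bins.
Also, 5 items each exceed 17/2, and no two of those can share a bin, so at least 5 bins are needed.
A packing using 5 bins:
  bin 1: 13 + 3 = 16
  bin 2: 12 + 5 = 17
  bin 3: 12 + 2 = 14
  bin 4: 12 = 12
  bin 5: 9 = 9
This matches the lower bound, so 5 is optimal.

5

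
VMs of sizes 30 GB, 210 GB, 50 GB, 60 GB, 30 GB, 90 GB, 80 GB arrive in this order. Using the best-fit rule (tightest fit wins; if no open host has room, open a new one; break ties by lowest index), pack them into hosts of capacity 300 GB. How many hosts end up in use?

2

  30 → host 1 (new)  [load 30/300]
  210 → host 1  [load 240/300]
  50 → host 1  [load 290/300]
  60 → host 2 (new)  [load 60/300]
  30 → host 2  [load 90/300]
  90 → host 2  [load 180/300]
  80 → host 2  [load 260/300]
2 hosts opened.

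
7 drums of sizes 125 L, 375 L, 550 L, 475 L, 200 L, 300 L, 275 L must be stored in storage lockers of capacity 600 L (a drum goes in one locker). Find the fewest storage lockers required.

4

Total = 550 + 475 + 375 + 300 + 275 + 200 + 125 = 2300 L.
Lower bound: ⌈2300/600⌉ = 4 storage lockers.
A packing using 4 storage lockers:
  locker 1: 550 = 550
  locker 2: 475 + 125 = 600
  locker 3: 375 + 200 = 575
  locker 4: 300 + 275 = 575
This matches the lower bound, so 4 is optimal.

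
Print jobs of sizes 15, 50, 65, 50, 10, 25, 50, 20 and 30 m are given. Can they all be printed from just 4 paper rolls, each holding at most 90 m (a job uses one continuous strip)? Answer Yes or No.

A valid assignment using 4 paper rolls:
  roll 1: 65 + 25 = 90
  roll 2: 50 + 30 + 10 = 90
  roll 3: 50 + 20 + 15 = 85
  roll 4: 50 = 50
Every load is within 90 m, so 4 paper rolls suffice.

Yes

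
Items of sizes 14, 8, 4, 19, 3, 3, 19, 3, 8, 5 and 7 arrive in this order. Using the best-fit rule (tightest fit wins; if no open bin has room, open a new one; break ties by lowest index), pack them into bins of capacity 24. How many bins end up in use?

5

  14 → bin 1 (new)  [load 14/24]
  8 → bin 1  [load 22/24]
  4 → bin 2 (new)  [load 4/24]
  19 → bin 2  [load 23/24]
  3 → bin 3 (new)  [load 3/24]
  3 → bin 3  [load 6/24]
  19 → bin 4 (new)  [load 19/24]
  3 → bin 4  [load 22/24]
  8 → bin 3  [load 14/24]
  5 → bin 3  [load 19/24]
  7 → bin 5 (new)  [load 7/24]
5 bins opened.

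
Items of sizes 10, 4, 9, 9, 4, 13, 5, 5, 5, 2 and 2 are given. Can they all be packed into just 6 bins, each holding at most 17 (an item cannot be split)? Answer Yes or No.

Yes

A valid assignment using 5 bins:
  bin 1: 13 + 4 = 17
  bin 2: 10 + 5 + 2 = 17
  bin 3: 9 + 5 + 2 = 16
  bin 4: 9 + 5 = 14
  bin 5: 4 = 4
That uses only 5 ≤ 6, so 6 bins are enough.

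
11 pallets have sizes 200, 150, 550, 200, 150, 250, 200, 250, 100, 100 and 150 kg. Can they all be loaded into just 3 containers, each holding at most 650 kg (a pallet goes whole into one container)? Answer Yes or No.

No

Total = 2300 kg; ⌈2300/650⌉ = 4.
At least 4 containers are required, but only 3 are allowed.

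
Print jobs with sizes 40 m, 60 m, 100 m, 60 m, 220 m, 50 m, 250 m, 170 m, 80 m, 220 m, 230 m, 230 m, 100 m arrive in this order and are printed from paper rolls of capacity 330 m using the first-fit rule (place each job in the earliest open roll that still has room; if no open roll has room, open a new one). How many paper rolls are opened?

7

  40 → roll 1 (new)  [load 40/330]
  60 → roll 1  [load 100/330]
  100 → roll 1  [load 200/330]
  60 → roll 1  [load 260/330]
  220 → roll 2 (new)  [load 220/330]
  50 → roll 1  [load 310/330]
  250 → roll 3 (new)  [load 250/330]
  170 → roll 4 (new)  [load 170/330]
  80 → roll 2  [load 300/330]
  220 → roll 5 (new)  [load 220/330]
  230 → roll 6 (new)  [load 230/330]
  230 → roll 7 (new)  [load 230/330]
  100 → roll 4  [load 270/330]
7 paper rolls opened.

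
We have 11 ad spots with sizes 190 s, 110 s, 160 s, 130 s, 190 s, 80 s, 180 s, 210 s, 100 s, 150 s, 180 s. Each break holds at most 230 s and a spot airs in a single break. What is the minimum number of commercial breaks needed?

9

Total = 210 + 190 + 190 + 180 + 180 + 160 + 150 + 130 + 110 + 100 + 80 = 1680 s.
Lower bound: ⌈1680/230⌉ = 8 commercial breaks.
A packing using 9 commercial breaks:
  break 1: 210 = 210
  break 2: 190 = 190
  break 3: 190 = 190
  break 4: 180 = 180
  break 5: 180 = 180
  break 6: 160 = 160
  break 7: 150 + 80 = 230
  break 8: 130 + 100 = 230
  break 9: 110 = 110
No arrangement into 8 commercial breaks stays within capacity, so 9 is optimal.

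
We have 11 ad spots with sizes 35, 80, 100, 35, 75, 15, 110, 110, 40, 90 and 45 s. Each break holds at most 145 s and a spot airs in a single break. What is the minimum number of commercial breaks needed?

6

Total = 110 + 110 + 100 + 90 + 80 + 75 + 45 + 40 + 35 + 35 + 15 = 735 s.
Lower bound: ⌈735/145⌉ = 6 commercial breaks.
A packing using 6 commercial breaks:
  break 1: 110 + 35 = 145
  break 2: 110 + 35 = 145
  break 3: 100 + 45 = 145
  break 4: 90 + 40 + 15 = 145
  break 5: 80 = 80
  break 6: 75 = 75
This matches the lower bound, so 6 is optimal.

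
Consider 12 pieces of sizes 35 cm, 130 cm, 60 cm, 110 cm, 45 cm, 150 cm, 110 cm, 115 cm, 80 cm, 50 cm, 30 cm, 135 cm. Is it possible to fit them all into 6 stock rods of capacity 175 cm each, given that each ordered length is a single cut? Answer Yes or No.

Total = 1050 cm; ⌈1050/175⌉ = 6.
The bound of 6 does not rule out 6, but exhaustive search shows no assignment into 6 stock rods of capacity 175 cm exists — the minimum is 7.

No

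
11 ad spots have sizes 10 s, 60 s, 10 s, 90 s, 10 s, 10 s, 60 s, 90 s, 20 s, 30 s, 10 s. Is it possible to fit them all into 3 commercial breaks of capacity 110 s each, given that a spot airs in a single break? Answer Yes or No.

Total = 400 s; ⌈400/110⌉ = 4.
At least 4 commercial breaks are required, but only 3 are allowed.

No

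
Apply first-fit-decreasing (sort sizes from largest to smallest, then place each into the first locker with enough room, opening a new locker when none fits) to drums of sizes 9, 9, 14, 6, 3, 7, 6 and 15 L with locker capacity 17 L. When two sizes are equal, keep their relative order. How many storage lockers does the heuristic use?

5

Sorted descending: 15, 14, 9, 9, 7, 6, 6, 3.
  15 → locker 1 (new)  [load 15/17]
  14 → locker 2 (new)  [load 14/17]
  9 → locker 3 (new)  [load 9/17]
  9 → locker 4 (new)  [load 9/17]
  7 → locker 3  [load 16/17]
  6 → locker 4  [load 15/17]
  6 → locker 5 (new)  [load 6/17]
  3 → locker 2  [load 17/17]
5 storage lockers opened.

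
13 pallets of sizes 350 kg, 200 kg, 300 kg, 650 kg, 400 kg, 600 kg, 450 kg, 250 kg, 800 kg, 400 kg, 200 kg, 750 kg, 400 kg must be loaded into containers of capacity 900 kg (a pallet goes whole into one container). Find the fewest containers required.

7

Total = 800 + 750 + 650 + 600 + 450 + 400 + 400 + 400 + 350 + 300 + 250 + 200 + 200 = 5750 kg.
Lower bound: ⌈5750/900⌉ = 7 containers.
A packing using 7 containers:
  container 1: 800 = 800
  container 2: 750 = 750
  container 3: 650 + 250 = 900
  container 4: 600 + 300 = 900
  container 5: 450 + 400 = 850
  container 6: 400 + 400 = 800
  container 7: 350 + 200 + 200 = 750
This matches the lower bound, so 7 is optimal.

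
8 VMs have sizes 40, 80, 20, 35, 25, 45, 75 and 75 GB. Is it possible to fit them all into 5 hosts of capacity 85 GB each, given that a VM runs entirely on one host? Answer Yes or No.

Yes

A valid assignment using 5 hosts:
  host 1: 80 = 80
  host 2: 75 = 75
  host 3: 75 = 75
  host 4: 45 + 40 = 85
  host 5: 35 + 25 + 20 = 80
Every load is within 85 GB, so 5 hosts suffice.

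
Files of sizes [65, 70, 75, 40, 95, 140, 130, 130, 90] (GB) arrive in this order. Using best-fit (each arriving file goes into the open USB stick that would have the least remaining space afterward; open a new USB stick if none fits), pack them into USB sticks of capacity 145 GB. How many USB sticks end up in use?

7

  65 → USB stick 1 (new)  [load 65/145]
  70 → USB stick 1  [load 135/145]
  75 → USB stick 2 (new)  [load 75/145]
  40 → USB stick 2  [load 115/145]
  95 → USB stick 3 (new)  [load 95/145]
  140 → USB stick 4 (new)  [load 140/145]
  130 → USB stick 5 (new)  [load 130/145]
  130 → USB stick 6 (new)  [load 130/145]
  90 → USB stick 7 (new)  [load 90/145]
7 USB sticks opened.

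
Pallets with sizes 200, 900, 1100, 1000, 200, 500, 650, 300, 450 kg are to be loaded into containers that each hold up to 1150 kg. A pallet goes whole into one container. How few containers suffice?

5

Total = 1100 + 1000 + 900 + 650 + 500 + 450 + 300 + 200 + 200 = 5300 kg.
Lower bound: ⌈5300/1150⌉ = 5 containers.
A packing using 5 containers:
  container 1: 1100 = 1100
  container 2: 1000 = 1000
  container 3: 900 + 200 = 1100
  container 4: 650 + 500 = 1150
  container 5: 450 + 300 + 200 = 950
This matches the lower bound, so 5 is optimal.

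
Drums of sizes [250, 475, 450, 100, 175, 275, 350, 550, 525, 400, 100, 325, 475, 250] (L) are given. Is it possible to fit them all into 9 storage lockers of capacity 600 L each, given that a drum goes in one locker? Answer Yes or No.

Yes

A valid assignment using 9 storage lockers:
  locker 1: 550 = 550
  locker 2: 525 = 525
  locker 3: 475 + 100 = 575
  locker 4: 475 + 100 = 575
  locker 5: 450 = 450
  locker 6: 400 + 175 = 575
  locker 7: 350 + 250 = 600
  locker 8: 325 + 275 = 600
  locker 9: 250 = 250
Every load is within 600 L, so 9 storage lockers suffice.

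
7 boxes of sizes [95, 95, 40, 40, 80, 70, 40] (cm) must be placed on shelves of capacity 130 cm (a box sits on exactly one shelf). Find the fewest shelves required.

5

Total = 95 + 95 + 80 + 70 + 40 + 40 + 40 = 460 cm.
Lower bound: ⌈460/130⌉ = 4 shelves.
A packing using 5 shelves:
  shelf 1: 95 = 95
  shelf 2: 95 = 95
  shelf 3: 80 + 40 = 120
  shelf 4: 70 + 40 = 110
  shelf 5: 40 = 40
No arrangement into 4 shelves stays within capacity, so 5 is optimal.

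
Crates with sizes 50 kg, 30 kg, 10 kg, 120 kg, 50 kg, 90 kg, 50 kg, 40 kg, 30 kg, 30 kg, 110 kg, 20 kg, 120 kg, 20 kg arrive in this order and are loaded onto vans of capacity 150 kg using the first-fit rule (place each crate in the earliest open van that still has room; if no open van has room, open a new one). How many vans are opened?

  50 → van 1 (new)  [load 50/150]
  30 → van 1  [load 80/150]
  10 → van 1  [load 90/150]
  120 → van 2 (new)  [load 120/150]
  50 → van 1  [load 140/150]
  90 → van 3 (new)  [load 90/150]
  50 → van 3  [load 140/150]
  40 → van 4 (new)  [load 40/150]
  30 → van 2  [load 150/150]
  30 → van 4  [load 70/150]
  110 → van 5 (new)  [load 110/150]
  20 → van 4  [load 90/150]
  120 → van 6 (new)  [load 120/150]
  20 → van 4  [load 110/150]
6 vans opened.

6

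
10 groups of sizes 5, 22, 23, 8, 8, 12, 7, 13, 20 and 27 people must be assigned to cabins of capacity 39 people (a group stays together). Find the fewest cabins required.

Total = 27 + 23 + 22 + 20 + 13 + 12 + 8 + 8 + 7 + 5 = 145 people.
Lower bound: ⌈145/39⌉ = 4 cabins.
A packing using 4 cabins:
  cabin 1: 27 + 12 = 39
  cabin 2: 23 + 13 = 36
  cabin 3: 22 + 8 + 8 = 38
  cabin 4: 20 + 7 + 5 = 32
This matches the lower bound, so 4 is optimal.

4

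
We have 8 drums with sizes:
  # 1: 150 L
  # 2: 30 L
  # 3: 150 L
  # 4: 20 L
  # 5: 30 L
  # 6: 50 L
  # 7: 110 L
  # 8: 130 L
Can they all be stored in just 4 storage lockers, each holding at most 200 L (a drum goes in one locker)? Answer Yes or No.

A valid assignment using 4 storage lockers:
  locker 1: 150 + 50 = 200
  locker 2: 150 + 30 + 20 = 200
  locker 3: 130 + 30 = 160
  locker 4: 110 = 110
Every load is within 200 L, so 4 storage lockers suffice.

Yes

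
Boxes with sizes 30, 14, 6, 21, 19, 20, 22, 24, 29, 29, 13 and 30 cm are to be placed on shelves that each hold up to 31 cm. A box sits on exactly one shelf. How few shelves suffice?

Total = 30 + 30 + 29 + 29 + 24 + 22 + 21 + 20 + 19 + 14 + 13 + 6 = 257 cm.
Lower bound: ⌈257/31⌉ = 9 shelves.
A packing using 10 shelves:
  shelf 1: 30 = 30
  shelf 2: 30 = 30
  shelf 3: 29 = 29
  shelf 4: 29 = 29
  shelf 5: 24 + 6 = 30
  shelf 6: 22 = 22
  shelf 7: 21 = 21
  shelf 8: 20 = 20
  shelf 9: 19 = 19
  shelf 10: 14 + 13 = 27
No arrangement into 9 shelves stays within capacity, so 10 is optimal.

10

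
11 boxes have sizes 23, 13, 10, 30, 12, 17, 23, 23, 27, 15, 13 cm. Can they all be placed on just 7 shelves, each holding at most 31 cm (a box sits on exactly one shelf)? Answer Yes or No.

Total = 206 cm; ⌈206/31⌉ = 7.
The bound of 7 does not rule out 7, but exhaustive search shows no assignment into 7 shelves of capacity 31 cm exists — the minimum is 8.

No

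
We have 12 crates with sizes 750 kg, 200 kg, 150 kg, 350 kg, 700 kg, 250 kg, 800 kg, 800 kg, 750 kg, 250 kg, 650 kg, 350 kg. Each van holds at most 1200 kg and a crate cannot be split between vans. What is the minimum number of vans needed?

6

Total = 800 + 800 + 750 + 750 + 700 + 650 + 350 + 350 + 250 + 250 + 200 + 150 = 6000 kg.
Lower bound: ⌈6000/1200⌉ = 5 vans.
Also, 6 crates each exceed 600 kg, and no two of those can share a van, so at least 6 vans are needed.
A packing using 6 vans:
  van 1: 800 + 350 = 1150
  van 2: 800 + 350 = 1150
  van 3: 750 + 250 + 200 = 1200
  van 4: 750 + 250 + 150 = 1150
  van 5: 700 = 700
  van 6: 650 = 650
This matches the lower bound, so 6 is optimal.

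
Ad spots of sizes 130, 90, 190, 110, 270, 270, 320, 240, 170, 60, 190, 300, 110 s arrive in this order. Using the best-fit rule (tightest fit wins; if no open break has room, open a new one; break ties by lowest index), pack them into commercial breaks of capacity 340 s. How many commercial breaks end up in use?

  130 → break 1 (new)  [load 130/340]
  90 → break 1  [load 220/340]
  190 → break 2 (new)  [load 190/340]
  110 → break 1  [load 330/340]
  270 → break 3 (new)  [load 270/340]
  270 → break 4 (new)  [load 270/340]
  320 → break 5 (new)  [load 320/340]
  240 → break 6 (new)  [load 240/340]
  170 → break 7 (new)  [load 170/340]
  60 → break 3  [load 330/340]
  190 → break 8 (new)  [load 190/340]
  300 → break 9 (new)  [load 300/340]
  110 → break 2  [load 300/340]
9 commercial breaks opened.

9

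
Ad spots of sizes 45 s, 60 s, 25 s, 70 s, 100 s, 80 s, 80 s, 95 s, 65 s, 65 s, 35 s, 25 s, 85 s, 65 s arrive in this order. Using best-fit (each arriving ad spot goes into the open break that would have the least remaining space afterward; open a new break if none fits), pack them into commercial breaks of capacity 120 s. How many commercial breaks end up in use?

10

  45 → break 1 (new)  [load 45/120]
  60 → break 1  [load 105/120]
  25 → break 2 (new)  [load 25/120]
  70 → break 2  [load 95/120]
  100 → break 3 (new)  [load 100/120]
  80 → break 4 (new)  [load 80/120]
  80 → break 5 (new)  [load 80/120]
  95 → break 6 (new)  [load 95/120]
  65 → break 7 (new)  [load 65/120]
  65 → break 8 (new)  [load 65/120]
  35 → break 4  [load 115/120]
  25 → break 2  [load 120/120]
  85 → break 9 (new)  [load 85/120]
  65 → break 10 (new)  [load 65/120]
10 commercial breaks opened.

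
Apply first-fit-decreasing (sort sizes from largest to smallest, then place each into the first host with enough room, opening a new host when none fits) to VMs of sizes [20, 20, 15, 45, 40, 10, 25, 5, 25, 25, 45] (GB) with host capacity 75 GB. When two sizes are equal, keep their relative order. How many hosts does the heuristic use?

4

Sorted descending: 45, 45, 40, 25, 25, 25, 20, 20, 15, 10, 5.
  45 → host 1 (new)  [load 45/75]
  45 → host 2 (new)  [load 45/75]
  40 → host 3 (new)  [load 40/75]
  25 → host 1  [load 70/75]
  25 → host 2  [load 70/75]
  25 → host 3  [load 65/75]
  20 → host 4 (new)  [load 20/75]
  20 → host 4  [load 40/75]
  15 → host 4  [load 55/75]
  10 → host 3  [load 75/75]
  5 → host 1  [load 75/75]
4 hosts opened.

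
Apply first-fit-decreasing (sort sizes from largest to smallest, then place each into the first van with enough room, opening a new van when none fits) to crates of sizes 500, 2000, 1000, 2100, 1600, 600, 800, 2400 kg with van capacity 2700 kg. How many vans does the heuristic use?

5

Sorted descending: 2400, 2100, 2000, 1600, 1000, 800, 600, 500.
  2400 → van 1 (new)  [load 2400/2700]
  2100 → van 2 (new)  [load 2100/2700]
  2000 → van 3 (new)  [load 2000/2700]
  1600 → van 4 (new)  [load 1600/2700]
  1000 → van 4  [load 2600/2700]
  800 → van 5 (new)  [load 800/2700]
  600 → van 2  [load 2700/2700]
  500 → van 3  [load 2500/2700]
5 vans opened.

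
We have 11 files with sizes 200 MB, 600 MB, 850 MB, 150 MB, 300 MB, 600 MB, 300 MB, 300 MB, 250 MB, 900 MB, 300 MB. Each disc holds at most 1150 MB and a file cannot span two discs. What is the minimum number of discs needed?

5

Total = 900 + 850 + 600 + 600 + 300 + 300 + 300 + 300 + 250 + 200 + 150 = 4750 MB.
Lower bound: ⌈4750/1150⌉ = 5 discs.
A packing using 5 discs:
  disc 1: 900 + 250 = 1150
  disc 2: 850 + 300 = 1150
  disc 3: 600 + 300 + 200 = 1100
  disc 4: 600 + 300 + 150 = 1050
  disc 5: 300 = 300
This matches the lower bound, so 5 is optimal.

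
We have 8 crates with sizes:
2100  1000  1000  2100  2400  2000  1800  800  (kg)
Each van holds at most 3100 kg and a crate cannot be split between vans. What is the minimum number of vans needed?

Total = 2400 + 2100 + 2100 + 2000 + 1800 + 1000 + 1000 + 800 = 13200 kg.
Lower bound: ⌈13200/3100⌉ = 5 vans.
A packing using 5 vans:
  van 1: 2400 = 2400
  van 2: 2100 + 1000 = 3100
  van 3: 2100 + 1000 = 3100
  van 4: 2000 + 800 = 2800
  van 5: 1800 = 1800
This matches the lower bound, so 5 is optimal.

5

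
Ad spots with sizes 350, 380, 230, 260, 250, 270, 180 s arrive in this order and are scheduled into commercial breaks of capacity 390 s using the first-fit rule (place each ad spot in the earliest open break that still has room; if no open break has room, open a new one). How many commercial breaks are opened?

7

  350 → break 1 (new)  [load 350/390]
  380 → break 2 (new)  [load 380/390]
  230 → break 3 (new)  [load 230/390]
  260 → break 4 (new)  [load 260/390]
  250 → break 5 (new)  [load 250/390]
  270 → break 6 (new)  [load 270/390]
  180 → break 7 (new)  [load 180/390]
7 commercial breaks opened.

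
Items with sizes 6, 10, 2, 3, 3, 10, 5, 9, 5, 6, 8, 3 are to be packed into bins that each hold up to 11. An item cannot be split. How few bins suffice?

Total = 10 + 10 + 9 + 8 + 6 + 6 + 5 + 5 + 3 + 3 + 3 + 2 = 70.
Lower bound: ⌈70/11⌉ = 7 bins.
A packing using 7 bins:
  bin 1: 10 = 10
  bin 2: 10 = 10
  bin 3: 9 + 2 = 11
  bin 4: 8 + 3 = 11
  bin 5: 6 + 5 = 11
  bin 6: 6 + 5 = 11
  bin 7: 3 + 3 = 6
This matches the lower bound, so 7 is optimal.

7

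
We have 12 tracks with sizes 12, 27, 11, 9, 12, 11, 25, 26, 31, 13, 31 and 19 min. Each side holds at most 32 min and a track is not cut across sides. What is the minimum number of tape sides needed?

Total = 31 + 31 + 27 + 26 + 25 + 19 + 13 + 12 + 12 + 11 + 11 + 9 = 227 min.
Lower bound: ⌈227/32⌉ = 8 tape sides.
A packing using 8 tape sides:
  side 1: 31 = 31
  side 2: 31 = 31
  side 3: 27 = 27
  side 4: 26 = 26
  side 5: 25 = 25
  side 6: 19 + 13 = 32
  side 7: 12 + 12 = 24
  side 8: 11 + 11 + 9 = 31
This matches the lower bound, so 8 is optimal.

8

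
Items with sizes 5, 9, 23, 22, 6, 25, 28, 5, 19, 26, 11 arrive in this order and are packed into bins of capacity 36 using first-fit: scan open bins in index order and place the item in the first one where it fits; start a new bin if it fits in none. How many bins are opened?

6

  5 → bin 1 (new)  [load 5/36]
  9 → bin 1  [load 14/36]
  23 → bin 2 (new)  [load 23/36]
  22 → bin 1  [load 36/36]
  6 → bin 2  [load 29/36]
  25 → bin 3 (new)  [load 25/36]
  28 → bin 4 (new)  [load 28/36]
  5 → bin 2  [load 34/36]
  19 → bin 5 (new)  [load 19/36]
  26 → bin 6 (new)  [load 26/36]
  11 → bin 3  [load 36/36]
6 bins opened.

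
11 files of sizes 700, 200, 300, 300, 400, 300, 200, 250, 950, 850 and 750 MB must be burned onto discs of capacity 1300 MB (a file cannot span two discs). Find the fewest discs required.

Total = 950 + 850 + 750 + 700 + 400 + 300 + 300 + 300 + 250 + 200 + 200 = 5200 MB.
Lower bound: ⌈5200/1300⌉ = 4 discs.
A packing using 5 discs:
  disc 1: 950 + 300 = 1250
  disc 2: 850 + 400 = 1250
  disc 3: 750 + 300 + 250 = 1300
  disc 4: 700 + 300 + 200 = 1200
  disc 5: 200 = 200
No arrangement into 4 discs stays within capacity, so 5 is optimal.

5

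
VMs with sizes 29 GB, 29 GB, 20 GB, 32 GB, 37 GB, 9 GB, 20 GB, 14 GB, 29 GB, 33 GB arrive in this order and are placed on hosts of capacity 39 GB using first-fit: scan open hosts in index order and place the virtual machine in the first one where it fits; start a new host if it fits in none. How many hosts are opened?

  29 → host 1 (new)  [load 29/39]
  29 → host 2 (new)  [load 29/39]
  20 → host 3 (new)  [load 20/39]
  32 → host 4 (new)  [load 32/39]
  37 → host 5 (new)  [load 37/39]
  9 → host 1  [load 38/39]
  20 → host 6 (new)  [load 20/39]
  14 → host 3  [load 34/39]
  29 → host 7 (new)  [load 29/39]
  33 → host 8 (new)  [load 33/39]
8 hosts opened.

8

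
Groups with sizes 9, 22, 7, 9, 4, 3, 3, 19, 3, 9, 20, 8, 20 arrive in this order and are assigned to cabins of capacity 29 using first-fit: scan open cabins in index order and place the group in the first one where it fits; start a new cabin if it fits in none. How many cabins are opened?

  9 → cabin 1 (new)  [load 9/29]
  22 → cabin 2 (new)  [load 22/29]
  7 → cabin 1  [load 16/29]
  9 → cabin 1  [load 25/29]
  4 → cabin 1  [load 29/29]
  3 → cabin 2  [load 25/29]
  3 → cabin 2  [load 28/29]
  19 → cabin 3 (new)  [load 19/29]
  3 → cabin 3  [load 22/29]
  9 → cabin 4 (new)  [load 9/29]
  20 → cabin 4  [load 29/29]
  8 → cabin 5 (new)  [load 8/29]
  20 → cabin 5  [load 28/29]
5 cabins opened.

5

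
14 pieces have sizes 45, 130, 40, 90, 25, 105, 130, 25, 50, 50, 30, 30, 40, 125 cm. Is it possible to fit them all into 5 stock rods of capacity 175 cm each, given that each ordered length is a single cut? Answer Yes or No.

Total = 915 cm; ⌈915/175⌉ = 6.
At least 6 stock rods are required, but only 5 are allowed.

No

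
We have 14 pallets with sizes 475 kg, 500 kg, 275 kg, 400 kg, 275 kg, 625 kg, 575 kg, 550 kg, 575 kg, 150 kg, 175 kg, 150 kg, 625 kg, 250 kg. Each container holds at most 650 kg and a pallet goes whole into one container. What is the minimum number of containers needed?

Total = 625 + 625 + 575 + 575 + 550 + 500 + 475 + 400 + 275 + 275 + 250 + 175 + 150 + 150 = 5600 kg.
Lower bound: ⌈5600/650⌉ = 9 containers.
A packing using 10 containers:
  container 1: 625 = 625
  container 2: 625 = 625
  container 3: 575 = 575
  container 4: 575 = 575
  container 5: 550 = 550
  container 6: 500 + 150 = 650
  container 7: 475 + 175 = 650
  container 8: 400 + 250 = 650
  container 9: 275 + 275 = 550
  container 10: 150 = 150
No arrangement into 9 containers stays within capacity, so 10 is optimal.

10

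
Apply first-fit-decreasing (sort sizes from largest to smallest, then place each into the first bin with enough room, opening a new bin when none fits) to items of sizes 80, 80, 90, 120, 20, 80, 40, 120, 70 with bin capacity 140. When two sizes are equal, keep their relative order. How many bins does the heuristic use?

Sorted descending: 120, 120, 90, 80, 80, 80, 70, 40, 20.
  120 → bin 1 (new)  [load 120/140]
  120 → bin 2 (new)  [load 120/140]
  90 → bin 3 (new)  [load 90/140]
  80 → bin 4 (new)  [load 80/140]
  80 → bin 5 (new)  [load 80/140]
  80 → bin 6 (new)  [load 80/140]
  70 → bin 7 (new)  [load 70/140]
  40 → bin 3  [load 130/140]
  20 → bin 1  [load 140/140]
7 bins opened.

7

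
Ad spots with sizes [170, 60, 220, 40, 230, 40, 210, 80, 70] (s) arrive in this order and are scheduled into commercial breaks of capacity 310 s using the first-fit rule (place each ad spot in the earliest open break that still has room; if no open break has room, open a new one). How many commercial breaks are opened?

4

  170 → break 1 (new)  [load 170/310]
  60 → break 1  [load 230/310]
  220 → break 2 (new)  [load 220/310]
  40 → break 1  [load 270/310]
  230 → break 3 (new)  [load 230/310]
  40 → break 1  [load 310/310]
  210 → break 4 (new)  [load 210/310]
  80 → break 2  [load 300/310]
  70 → break 3  [load 300/310]
4 commercial breaks opened.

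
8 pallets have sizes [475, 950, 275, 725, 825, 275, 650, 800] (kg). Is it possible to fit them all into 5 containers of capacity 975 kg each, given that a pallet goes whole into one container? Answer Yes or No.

No

Total = 4975 kg; ⌈4975/975⌉ = 6.
At least 6 containers are required, but only 5 are allowed.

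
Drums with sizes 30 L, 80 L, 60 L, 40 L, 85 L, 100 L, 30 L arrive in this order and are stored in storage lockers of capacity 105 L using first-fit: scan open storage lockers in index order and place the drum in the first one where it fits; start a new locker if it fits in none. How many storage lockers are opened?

  30 → locker 1 (new)  [load 30/105]
  80 → locker 2 (new)  [load 80/105]
  60 → locker 1  [load 90/105]
  40 → locker 3 (new)  [load 40/105]
  85 → locker 4 (new)  [load 85/105]
  100 → locker 5 (new)  [load 100/105]
  30 → locker 3  [load 70/105]
5 storage lockers opened.

5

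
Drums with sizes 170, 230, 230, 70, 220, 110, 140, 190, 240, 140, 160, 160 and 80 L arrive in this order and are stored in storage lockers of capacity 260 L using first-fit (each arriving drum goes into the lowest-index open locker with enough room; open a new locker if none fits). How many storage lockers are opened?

10

  170 → locker 1 (new)  [load 170/260]
  230 → locker 2 (new)  [load 230/260]
  230 → locker 3 (new)  [load 230/260]
  70 → locker 1  [load 240/260]
  220 → locker 4 (new)  [load 220/260]
  110 → locker 5 (new)  [load 110/260]
  140 → locker 5  [load 250/260]
  190 → locker 6 (new)  [load 190/260]
  240 → locker 7 (new)  [load 240/260]
  140 → locker 8 (new)  [load 140/260]
  160 → locker 9 (new)  [load 160/260]
  160 → locker 10 (new)  [load 160/260]
  80 → locker 8  [load 220/260]
10 storage lockers opened.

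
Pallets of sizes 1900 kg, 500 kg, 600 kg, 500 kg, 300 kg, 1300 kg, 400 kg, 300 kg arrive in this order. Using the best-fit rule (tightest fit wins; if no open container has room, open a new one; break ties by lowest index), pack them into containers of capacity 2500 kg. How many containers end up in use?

3

  1900 → container 1 (new)  [load 1900/2500]
  500 → container 1  [load 2400/2500]
  600 → container 2 (new)  [load 600/2500]
  500 → container 2  [load 1100/2500]
  300 → container 2  [load 1400/2500]
  1300 → container 3 (new)  [load 1300/2500]
  400 → container 2  [load 1800/2500]
  300 → container 2  [load 2100/2500]
3 containers opened.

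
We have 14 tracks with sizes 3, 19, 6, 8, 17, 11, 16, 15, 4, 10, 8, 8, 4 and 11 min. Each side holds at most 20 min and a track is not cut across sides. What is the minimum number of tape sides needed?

Total = 19 + 17 + 16 + 15 + 11 + 11 + 10 + 8 + 8 + 8 + 6 + 4 + 4 + 3 = 140 min.
Lower bound: ⌈140/20⌉ = 7 tape sides.
A packing using 8 tape sides:
  side 1: 19 = 19
  side 2: 17 + 3 = 20
  side 3: 16 + 4 = 20
  side 4: 15 + 4 = 19
  side 5: 11 + 8 = 19
  side 6: 11 + 8 = 19
  side 7: 10 + 8 = 18
  side 8: 6 = 6
No arrangement into 7 tape sides stays within capacity, so 8 is optimal.

8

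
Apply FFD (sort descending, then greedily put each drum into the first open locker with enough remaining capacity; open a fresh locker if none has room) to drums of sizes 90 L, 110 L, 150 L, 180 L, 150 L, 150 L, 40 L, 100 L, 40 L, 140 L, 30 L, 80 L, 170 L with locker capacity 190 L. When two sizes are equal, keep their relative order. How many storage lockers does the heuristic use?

Sorted descending: 180, 170, 150, 150, 150, 140, 110, 100, 90, 80, 40, 40, 30.
  180 → locker 1 (new)  [load 180/190]
  170 → locker 2 (new)  [load 170/190]
  150 → locker 3 (new)  [load 150/190]
  150 → locker 4 (new)  [load 150/190]
  150 → locker 5 (new)  [load 150/190]
  140 → locker 6 (new)  [load 140/190]
  110 → locker 7 (new)  [load 110/190]
  100 → locker 8 (new)  [load 100/190]
  90 → locker 8  [load 190/190]
  80 → locker 7  [load 190/190]
  40 → locker 3  [load 190/190]
  40 → locker 4  [load 190/190]
  30 → locker 5  [load 180/190]
8 storage lockers opened.

8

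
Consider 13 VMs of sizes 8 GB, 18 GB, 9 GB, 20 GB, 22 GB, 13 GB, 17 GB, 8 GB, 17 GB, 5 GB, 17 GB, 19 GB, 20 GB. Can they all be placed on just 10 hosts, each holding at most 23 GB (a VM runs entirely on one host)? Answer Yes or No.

Yes

A valid assignment using 10 hosts:
  host 1: 22 = 22
  host 2: 20 = 20
  host 3: 20 = 20
  host 4: 19 = 19
  host 5: 18 + 5 = 23
  host 6: 17 = 17
  host 7: 17 = 17
  host 8: 17 = 17
  host 9: 13 + 9 = 22
  host 10: 8 + 8 = 16
Every load is within 23 GB, so 10 hosts suffice.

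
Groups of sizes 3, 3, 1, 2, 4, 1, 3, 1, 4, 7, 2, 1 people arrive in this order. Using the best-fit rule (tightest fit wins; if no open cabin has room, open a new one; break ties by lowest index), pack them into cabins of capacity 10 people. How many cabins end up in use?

4

  3 → cabin 1 (new)  [load 3/10]
  3 → cabin 1  [load 6/10]
  1 → cabin 1  [load 7/10]
  2 → cabin 1  [load 9/10]
  4 → cabin 2 (new)  [load 4/10]
  1 → cabin 1  [load 10/10]
  3 → cabin 2  [load 7/10]
  1 → cabin 2  [load 8/10]
  4 → cabin 3 (new)  [load 4/10]
  7 → cabin 4 (new)  [load 7/10]
  2 → cabin 2  [load 10/10]
  1 → cabin 4  [load 8/10]
4 cabins opened.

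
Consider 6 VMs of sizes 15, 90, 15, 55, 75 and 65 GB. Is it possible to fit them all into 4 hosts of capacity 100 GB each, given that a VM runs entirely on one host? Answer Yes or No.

A valid assignment using 4 hosts:
  host 1: 90 = 90
  host 2: 75 + 15 = 90
  host 3: 65 + 15 = 80
  host 4: 55 = 55
Every load is within 100 GB, so 4 hosts suffice.

Yes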